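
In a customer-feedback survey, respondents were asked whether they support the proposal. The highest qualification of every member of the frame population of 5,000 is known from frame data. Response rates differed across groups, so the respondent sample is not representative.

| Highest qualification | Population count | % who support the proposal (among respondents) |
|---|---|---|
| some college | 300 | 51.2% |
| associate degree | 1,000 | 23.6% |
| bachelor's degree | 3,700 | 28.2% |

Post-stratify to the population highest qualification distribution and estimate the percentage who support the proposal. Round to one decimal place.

Weight each group's respondent value by its population share:
  some college: (300/5,000) × 51.2 = 3.072
  associate degree: (1,000/5,000) × 23.6 = 4.72
  bachelor's degree: (3,700/5,000) × 28.2 = 20.868
Post-stratified estimate = 28.66 → 28.7%.

28.7%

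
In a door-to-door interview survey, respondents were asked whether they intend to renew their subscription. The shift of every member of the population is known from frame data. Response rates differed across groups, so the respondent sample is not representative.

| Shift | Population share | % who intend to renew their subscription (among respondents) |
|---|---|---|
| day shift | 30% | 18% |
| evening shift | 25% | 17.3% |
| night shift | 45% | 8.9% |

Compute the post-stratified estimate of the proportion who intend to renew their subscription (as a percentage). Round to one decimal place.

13.7%

Each cell contributes population-share × respondent value:
  day shift: 0.3 × 18 = 5.4
  evening shift: 0.25 × 17.3 = 4.325
  night shift: 0.45 × 8.9 = 4.005
Post-stratified estimate = 13.73 → 13.7%.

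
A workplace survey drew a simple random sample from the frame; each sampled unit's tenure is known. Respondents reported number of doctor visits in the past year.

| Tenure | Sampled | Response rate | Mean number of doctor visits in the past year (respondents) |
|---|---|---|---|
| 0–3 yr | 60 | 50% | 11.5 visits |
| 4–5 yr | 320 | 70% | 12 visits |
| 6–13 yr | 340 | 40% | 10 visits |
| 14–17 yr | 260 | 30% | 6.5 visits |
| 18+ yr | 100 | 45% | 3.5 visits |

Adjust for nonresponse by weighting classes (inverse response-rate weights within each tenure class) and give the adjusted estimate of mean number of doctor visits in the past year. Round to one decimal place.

Each respondent's weight = sampled/responded in their class; summing within a class gives n_sampled, so:
  0–3 yr: 60 × 11.5 = 690
  4–5 yr: 320 × 12 = 3840
  6–13 yr: 340 × 10 = 3400
  14–17 yr: 260 × 6.5 = 1690
  18+ yr: 100 × 3.5 = 350
Adjusted estimate = 9970 / 1,080 = 9.23148 → 9.2.

9.2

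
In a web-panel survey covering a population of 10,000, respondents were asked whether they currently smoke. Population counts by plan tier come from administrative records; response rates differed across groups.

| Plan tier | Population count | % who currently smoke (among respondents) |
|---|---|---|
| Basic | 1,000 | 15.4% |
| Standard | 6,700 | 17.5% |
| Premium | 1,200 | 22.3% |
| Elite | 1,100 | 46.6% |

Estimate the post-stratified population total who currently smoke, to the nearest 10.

2,110

Estimated count per cell = population count × respondent percentage:
  Basic: 1,000 × 15.4% = 154
  Standard: 6,700 × 17.5% = 1172.5
  Premium: 1,200 × 22.3% = 267.6
  Elite: 1,100 × 46.6% = 512.6
Estimated total = 2106.7 → 2,110.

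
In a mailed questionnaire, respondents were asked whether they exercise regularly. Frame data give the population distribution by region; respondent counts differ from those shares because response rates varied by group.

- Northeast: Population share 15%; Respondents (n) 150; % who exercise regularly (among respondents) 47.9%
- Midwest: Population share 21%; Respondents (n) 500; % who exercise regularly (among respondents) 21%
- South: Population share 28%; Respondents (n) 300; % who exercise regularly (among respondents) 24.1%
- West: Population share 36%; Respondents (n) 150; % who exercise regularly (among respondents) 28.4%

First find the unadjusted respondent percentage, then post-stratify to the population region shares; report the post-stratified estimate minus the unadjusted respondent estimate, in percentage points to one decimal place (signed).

Unadjusted (pooled respondent) estimate weights by respondent counts:
  (150/1100)×47.9 + (500/1100)×21 + (300/1100)×24.1 + (150/1100)×28.4 = 26.5227%
Reweighting by population region shares:
  0.15×47.9 + 0.21×21 + 0.28×24.1 + 0.36×28.4 = 28.567%
Difference = 28.567 − 26.5227 = 2.0443 pp.

+2.0 percentage points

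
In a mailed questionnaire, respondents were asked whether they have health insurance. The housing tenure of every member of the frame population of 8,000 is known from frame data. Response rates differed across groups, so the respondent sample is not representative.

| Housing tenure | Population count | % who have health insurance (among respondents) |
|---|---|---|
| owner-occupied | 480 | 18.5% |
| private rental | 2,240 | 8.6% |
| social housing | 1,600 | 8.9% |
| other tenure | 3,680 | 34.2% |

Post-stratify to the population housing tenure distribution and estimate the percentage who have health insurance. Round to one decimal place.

21.0%

Each cell contributes population-share × respondent value:
  owner-occupied: (480/8,000) × 18.5 = 1.11
  private rental: (2,240/8,000) × 8.6 = 2.408
  social housing: (1,600/8,000) × 8.9 = 1.78
  other tenure: (3,680/8,000) × 34.2 = 15.732
Post-stratified estimate = 21.03 → 21.0%.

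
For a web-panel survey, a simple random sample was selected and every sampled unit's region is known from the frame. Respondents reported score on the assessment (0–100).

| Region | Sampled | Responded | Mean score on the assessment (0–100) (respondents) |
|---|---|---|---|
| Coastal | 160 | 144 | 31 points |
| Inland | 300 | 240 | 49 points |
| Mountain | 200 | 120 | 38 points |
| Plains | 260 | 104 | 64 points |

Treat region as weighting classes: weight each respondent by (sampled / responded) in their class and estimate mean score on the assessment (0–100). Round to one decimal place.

47.7

Response rates by class: Coastal 144/160 = 90%, Inland 240/300 = 80%, Mountain 120/200 = 60%, Plains 104/260 = 40%.
Inverse-response-rate weighting restores each class to its sampled count, so class totals weight by n_sampled:
  Coastal: 160 × 31 = 4960
  Inland: 300 × 49 = 14,700
  Mountain: 200 × 38 = 7600
  Plains: 260 × 64 = 16,640
Adjusted estimate = 43,900 / 920 = 47.7174 → 47.7.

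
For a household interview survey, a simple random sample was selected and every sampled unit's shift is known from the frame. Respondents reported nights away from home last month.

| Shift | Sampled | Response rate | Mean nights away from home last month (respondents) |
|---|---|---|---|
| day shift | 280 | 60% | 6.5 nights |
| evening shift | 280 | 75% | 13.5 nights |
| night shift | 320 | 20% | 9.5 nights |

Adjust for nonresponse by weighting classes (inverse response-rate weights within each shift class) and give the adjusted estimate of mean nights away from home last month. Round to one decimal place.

With weight = n_sampled/n_responded per class, the weighted class total is n_sampled:
  day shift: 280 × 6.5 = 1820
  evening shift: 280 × 13.5 = 3780
  night shift: 320 × 9.5 = 3040
Adjusted estimate = 8640 / 880 = 9.81818 → 9.8.

9.8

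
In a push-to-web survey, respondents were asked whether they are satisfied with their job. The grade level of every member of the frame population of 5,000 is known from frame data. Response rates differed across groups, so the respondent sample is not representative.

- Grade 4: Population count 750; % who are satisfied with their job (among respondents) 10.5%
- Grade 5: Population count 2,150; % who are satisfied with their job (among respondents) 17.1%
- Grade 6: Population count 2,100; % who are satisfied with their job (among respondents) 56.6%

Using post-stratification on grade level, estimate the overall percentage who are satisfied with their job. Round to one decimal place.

Each cell contributes population-share × respondent value:
  Grade 4: (750/5,000) × 10.5 = 1.575
  Grade 5: (2,150/5,000) × 17.1 = 7.353
  Grade 6: (2,100/5,000) × 56.6 = 23.772
Post-stratified estimate = 32.7 → 32.7%.

32.7%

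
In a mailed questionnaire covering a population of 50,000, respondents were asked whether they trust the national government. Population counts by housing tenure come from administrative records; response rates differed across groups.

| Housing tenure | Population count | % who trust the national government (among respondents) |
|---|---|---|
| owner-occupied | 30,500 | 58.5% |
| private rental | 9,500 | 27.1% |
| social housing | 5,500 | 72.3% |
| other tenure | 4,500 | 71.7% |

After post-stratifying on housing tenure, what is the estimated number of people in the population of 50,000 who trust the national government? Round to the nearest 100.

Apply each group's respondent rate to its population count:
  owner-occupied: 30,500 × 58.5% = 17842.5
  private rental: 9,500 × 27.1% = 2574.5
  social housing: 5,500 × 72.3% = 3976.5
  other tenure: 4,500 × 71.7% = 3226.5
Estimated total = 27,620 → 27,600.

27,600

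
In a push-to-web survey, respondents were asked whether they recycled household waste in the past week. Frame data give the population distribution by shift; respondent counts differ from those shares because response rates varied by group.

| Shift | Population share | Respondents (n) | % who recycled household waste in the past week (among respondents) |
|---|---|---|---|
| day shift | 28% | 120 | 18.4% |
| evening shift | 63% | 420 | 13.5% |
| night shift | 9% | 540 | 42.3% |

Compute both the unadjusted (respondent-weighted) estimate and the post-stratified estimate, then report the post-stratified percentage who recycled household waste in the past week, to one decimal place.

Naive respondent-only estimate (weights = respondent counts):
  (120/1080)×18.4 + (420/1080)×13.5 + (540/1080)×42.3 = 28.4444%
Post-stratified estimate weights by population shares:
  0.28×18.4 + 0.63×13.5 + 0.09×42.3 = 17.464%

17.5%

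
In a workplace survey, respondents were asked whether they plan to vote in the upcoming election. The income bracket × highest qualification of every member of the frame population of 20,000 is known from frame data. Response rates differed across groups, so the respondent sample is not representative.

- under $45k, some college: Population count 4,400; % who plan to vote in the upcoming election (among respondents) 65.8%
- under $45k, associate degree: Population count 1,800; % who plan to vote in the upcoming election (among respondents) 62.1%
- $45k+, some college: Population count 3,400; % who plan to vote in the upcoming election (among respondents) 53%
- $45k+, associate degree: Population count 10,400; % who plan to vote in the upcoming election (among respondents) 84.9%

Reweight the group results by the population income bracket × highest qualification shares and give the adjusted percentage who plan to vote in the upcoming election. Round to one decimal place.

73.2%

Each cell contributes population-share × respondent value:
  under $45k, some college: (4,400/20,000) × 65.8 = 14.476
  under $45k, associate degree: (1,800/20,000) × 62.1 = 5.589
  $45k+, some college: (3,400/20,000) × 53 = 9.01
  $45k+, associate degree: (10,400/20,000) × 84.9 = 44.148
Post-stratified estimate = 73.223 → 73.2%.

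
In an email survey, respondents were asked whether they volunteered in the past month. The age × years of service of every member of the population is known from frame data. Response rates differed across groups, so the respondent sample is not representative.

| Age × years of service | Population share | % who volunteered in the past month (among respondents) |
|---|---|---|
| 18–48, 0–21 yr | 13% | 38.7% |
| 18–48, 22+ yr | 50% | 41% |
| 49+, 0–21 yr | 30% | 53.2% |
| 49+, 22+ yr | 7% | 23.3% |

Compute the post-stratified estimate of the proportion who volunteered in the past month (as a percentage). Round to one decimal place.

Post-stratification weights by population share, not respondent share:
  18–48, 0–21 yr: 0.13 × 38.7 = 5.031
  18–48, 22+ yr: 0.5 × 41 = 20.5
  49+, 0–21 yr: 0.3 × 53.2 = 15.96
  49+, 22+ yr: 0.07 × 23.3 = 1.631
Post-stratified estimate = 43.122 → 43.1%.

43.1%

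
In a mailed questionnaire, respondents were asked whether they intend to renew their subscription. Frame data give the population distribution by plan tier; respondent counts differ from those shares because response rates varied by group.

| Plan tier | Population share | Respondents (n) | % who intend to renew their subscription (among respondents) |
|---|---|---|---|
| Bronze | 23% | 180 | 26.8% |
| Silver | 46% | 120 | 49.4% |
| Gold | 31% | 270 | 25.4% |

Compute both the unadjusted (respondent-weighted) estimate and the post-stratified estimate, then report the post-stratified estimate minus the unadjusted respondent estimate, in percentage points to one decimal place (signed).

Without adjustment, the pooled respondent share is:
  (180/570)×26.8 + (120/570)×49.4 + (270/570)×25.4 = 30.8947%
Post-stratifying to population shares instead:
  0.23×26.8 + 0.46×49.4 + 0.31×25.4 = 36.762%
Difference = 36.762 − 30.8947 = 5.8673 pp.

+5.9 percentage points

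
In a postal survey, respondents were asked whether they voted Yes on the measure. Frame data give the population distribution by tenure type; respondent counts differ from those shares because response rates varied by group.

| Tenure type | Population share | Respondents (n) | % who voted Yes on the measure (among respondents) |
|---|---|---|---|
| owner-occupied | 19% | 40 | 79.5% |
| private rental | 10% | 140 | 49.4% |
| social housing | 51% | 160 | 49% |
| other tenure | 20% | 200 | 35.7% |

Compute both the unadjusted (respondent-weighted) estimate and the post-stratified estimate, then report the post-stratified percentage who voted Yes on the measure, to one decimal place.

52.2%

Unadjusted (pooled respondent) estimate weights by respondent counts:
  (40/540)×79.5 + (140/540)×49.4 + (160/540)×49 + (200/540)×35.7 = 46.437%
Reweighting by population tenure type shares:
  0.19×79.5 + 0.1×49.4 + 0.51×49 + 0.2×35.7 = 52.175%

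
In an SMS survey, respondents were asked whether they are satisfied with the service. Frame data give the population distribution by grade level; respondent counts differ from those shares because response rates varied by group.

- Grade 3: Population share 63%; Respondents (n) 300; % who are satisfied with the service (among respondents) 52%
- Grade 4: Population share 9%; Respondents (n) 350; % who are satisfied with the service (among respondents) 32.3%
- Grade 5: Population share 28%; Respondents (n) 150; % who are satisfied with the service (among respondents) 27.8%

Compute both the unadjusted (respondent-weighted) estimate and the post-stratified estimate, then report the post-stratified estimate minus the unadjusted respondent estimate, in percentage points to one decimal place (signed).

+4.6 percentage points

Unadjusted (pooled respondent) estimate weights by respondent counts:
  (300/800)×52 + (350/800)×32.3 + (150/800)×27.8 = 38.8438%
Post-stratified estimate weights by population shares:
  0.63×52 + 0.09×32.3 + 0.28×27.8 = 43.451%
Difference = 43.451 − 38.8438 = 4.6073 pp.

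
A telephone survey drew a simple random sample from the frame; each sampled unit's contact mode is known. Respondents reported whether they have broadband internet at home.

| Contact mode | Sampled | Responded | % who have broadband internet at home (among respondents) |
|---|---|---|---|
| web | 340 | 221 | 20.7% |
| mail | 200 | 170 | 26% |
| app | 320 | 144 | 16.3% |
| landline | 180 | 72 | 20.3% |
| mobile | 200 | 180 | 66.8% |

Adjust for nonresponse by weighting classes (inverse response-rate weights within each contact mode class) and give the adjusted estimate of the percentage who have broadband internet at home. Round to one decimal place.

27.8%

Class response rates: web 221/340 = 65%, mail 170/200 = 85%, app 144/320 = 45%, landline 72/180 = 40%, mobile 180/200 = 90%.
Inverse-response-rate weighting restores each class to its sampled count, so class totals weight by n_sampled:
  web: 340 × 20.7 = 7038
  mail: 200 × 26 = 5200
  app: 320 × 16.3 = 5216
  landline: 180 × 20.3 = 3654
  mobile: 200 × 66.8 = 13,360
Adjusted estimate = 34,468 / 1,240 = 27.7968 → 27.8%.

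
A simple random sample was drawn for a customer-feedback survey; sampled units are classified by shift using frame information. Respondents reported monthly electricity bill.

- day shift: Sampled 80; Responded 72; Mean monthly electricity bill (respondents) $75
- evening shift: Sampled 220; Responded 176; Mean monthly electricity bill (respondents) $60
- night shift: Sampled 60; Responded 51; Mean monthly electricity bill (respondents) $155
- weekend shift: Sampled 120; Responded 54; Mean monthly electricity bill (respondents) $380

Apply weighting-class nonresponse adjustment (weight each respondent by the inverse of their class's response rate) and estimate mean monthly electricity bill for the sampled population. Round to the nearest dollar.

Response rates by class: day shift 72/80 = 90%, evening shift 176/220 = 80%, night shift 51/60 = 85%, weekend shift 54/120 = 45%.
Inverse-response-rate weighting restores each class to its sampled count, so class totals weight by n_sampled:
  day shift: 80 × 75 = 6000
  evening shift: 220 × 60 = 13,200
  night shift: 60 × 155 = 9300
  weekend shift: 120 × 380 = 45,600
Adjusted estimate = 74,100 / 480 = 154.375 → $154.

$154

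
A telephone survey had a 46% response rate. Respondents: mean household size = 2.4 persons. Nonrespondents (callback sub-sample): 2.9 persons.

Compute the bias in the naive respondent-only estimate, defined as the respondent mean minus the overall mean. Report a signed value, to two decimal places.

-0.27

Nonresponse fraction = 1 − 0.46 = 0.54.
Bias = (nonresponse fraction) × (respondent mean − nonrespondent mean)
     = 0.54 × (2.4 − 2.9) = 0.54 × -0.5 = -0.27.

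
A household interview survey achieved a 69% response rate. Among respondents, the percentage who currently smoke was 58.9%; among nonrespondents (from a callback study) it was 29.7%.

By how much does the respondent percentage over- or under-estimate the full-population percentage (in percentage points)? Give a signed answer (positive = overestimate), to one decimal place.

Nonresponse fraction = 1 − 0.69 = 0.31.
Bias = (nonresponse fraction) × (respondent percentage − nonrespondent percentage)
     = 0.31 × (58.9 − 29.7) = 0.31 × 29.2 = 9.052.

+9.1 percentage points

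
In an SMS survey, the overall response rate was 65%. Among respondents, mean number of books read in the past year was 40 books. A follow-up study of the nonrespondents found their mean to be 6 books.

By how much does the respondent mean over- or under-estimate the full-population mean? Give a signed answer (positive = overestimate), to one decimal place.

+11.9

Nonresponse fraction = 1 − 0.65 = 0.35.
Bias = (nonresponse fraction) × (respondent mean − nonrespondent mean)
     = 0.35 × (40 − 6) = 0.35 × 34 = 11.9.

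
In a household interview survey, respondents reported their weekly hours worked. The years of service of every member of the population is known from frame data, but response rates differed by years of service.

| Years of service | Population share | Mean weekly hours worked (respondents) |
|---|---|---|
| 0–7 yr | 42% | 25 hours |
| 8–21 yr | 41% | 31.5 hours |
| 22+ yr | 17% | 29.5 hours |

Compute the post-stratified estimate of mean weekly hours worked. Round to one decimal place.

Reweight to the known years of service distribution:
  0–7 yr: 0.42 × 25 = 10.5
  8–21 yr: 0.41 × 31.5 = 12.915
  22+ yr: 0.17 × 29.5 = 5.015
Post-stratified estimate = 28.43 → 28.4.

28.4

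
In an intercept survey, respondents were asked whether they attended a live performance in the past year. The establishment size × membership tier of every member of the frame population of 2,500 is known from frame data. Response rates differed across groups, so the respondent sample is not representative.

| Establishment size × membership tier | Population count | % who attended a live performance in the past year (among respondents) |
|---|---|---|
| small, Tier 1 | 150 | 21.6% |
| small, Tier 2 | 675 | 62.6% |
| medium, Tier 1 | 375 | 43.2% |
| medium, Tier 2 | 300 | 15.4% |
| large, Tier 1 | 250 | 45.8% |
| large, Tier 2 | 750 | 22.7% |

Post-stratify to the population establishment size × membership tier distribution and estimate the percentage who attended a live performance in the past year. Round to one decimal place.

Each cell contributes population-share × respondent value:
  small, Tier 1: (150/2,500) × 21.6 = 1.296
  small, Tier 2: (675/2,500) × 62.6 = 16.902
  medium, Tier 1: (375/2,500) × 43.2 = 6.48
  medium, Tier 2: (300/2,500) × 15.4 = 1.848
  large, Tier 1: (250/2,500) × 45.8 = 4.58
  large, Tier 2: (750/2,500) × 22.7 = 6.81
Post-stratified estimate = 37.916 → 37.9%.

37.9%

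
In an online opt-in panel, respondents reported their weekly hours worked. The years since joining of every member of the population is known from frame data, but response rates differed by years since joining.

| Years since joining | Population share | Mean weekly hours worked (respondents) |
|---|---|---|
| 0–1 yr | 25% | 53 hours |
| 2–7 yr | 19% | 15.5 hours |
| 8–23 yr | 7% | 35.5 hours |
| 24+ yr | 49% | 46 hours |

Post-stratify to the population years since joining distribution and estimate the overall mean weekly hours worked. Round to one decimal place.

41.2

Post-stratification weights by population share, not respondent share:
  0–1 yr: 0.25 × 53 = 13.25
  2–7 yr: 0.19 × 15.5 = 2.945
  8–23 yr: 0.07 × 35.5 = 2.485
  24+ yr: 0.49 × 46 = 22.54
Post-stratified estimate = 41.22 → 41.2.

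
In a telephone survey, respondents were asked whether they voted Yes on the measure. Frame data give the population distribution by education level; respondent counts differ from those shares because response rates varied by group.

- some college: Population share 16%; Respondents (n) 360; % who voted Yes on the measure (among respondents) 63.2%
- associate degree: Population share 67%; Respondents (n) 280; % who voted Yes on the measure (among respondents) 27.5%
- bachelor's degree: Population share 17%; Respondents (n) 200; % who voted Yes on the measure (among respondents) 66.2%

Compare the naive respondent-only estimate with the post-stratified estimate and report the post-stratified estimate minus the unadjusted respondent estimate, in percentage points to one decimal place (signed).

-12.2 percentage points

Unadjusted (pooled respondent) estimate weights by respondent counts:
  (360/840)×63.2 + (280/840)×27.5 + (200/840)×66.2 = 52.0143%
Post-stratified estimate weights by population shares:
  0.16×63.2 + 0.67×27.5 + 0.17×66.2 = 39.791%
Difference = 39.791 − 52.0143 = -12.2233 pp.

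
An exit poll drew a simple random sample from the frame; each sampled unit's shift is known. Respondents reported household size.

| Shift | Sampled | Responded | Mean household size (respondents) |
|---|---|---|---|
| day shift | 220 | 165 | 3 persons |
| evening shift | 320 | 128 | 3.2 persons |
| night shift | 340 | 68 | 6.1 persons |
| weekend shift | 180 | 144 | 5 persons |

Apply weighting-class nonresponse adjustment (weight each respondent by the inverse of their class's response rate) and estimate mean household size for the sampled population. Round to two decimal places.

Class response rates: day shift 165/220 = 75%, evening shift 128/320 = 40%, night shift 68/340 = 20%, weekend shift 144/180 = 80%.
Each respondent's weight = sampled/responded in their class; summing within a class gives n_sampled, so:
  day shift: 220 × 3 = 660
  evening shift: 320 × 3.2 = 1024
  night shift: 340 × 6.1 = 2074
  weekend shift: 180 × 5 = 900
Adjusted estimate = 4658 / 1,060 = 4.39434 → 4.39.

4.39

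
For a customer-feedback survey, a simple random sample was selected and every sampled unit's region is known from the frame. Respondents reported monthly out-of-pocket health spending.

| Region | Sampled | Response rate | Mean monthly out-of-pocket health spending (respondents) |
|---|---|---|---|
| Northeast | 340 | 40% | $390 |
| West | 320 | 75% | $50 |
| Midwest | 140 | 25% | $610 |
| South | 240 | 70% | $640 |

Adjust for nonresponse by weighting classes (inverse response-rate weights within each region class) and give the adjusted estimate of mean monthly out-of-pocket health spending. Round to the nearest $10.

$370

With weight = n_sampled/n_responded per class, the weighted class total is n_sampled:
  Northeast: 340 × 390 = 132,600
  West: 320 × 50 = 16,000
  Midwest: 140 × 610 = 85,400
  South: 240 × 640 = 153,600
Adjusted estimate = 387,600 / 1,040 = 372.692 → $370.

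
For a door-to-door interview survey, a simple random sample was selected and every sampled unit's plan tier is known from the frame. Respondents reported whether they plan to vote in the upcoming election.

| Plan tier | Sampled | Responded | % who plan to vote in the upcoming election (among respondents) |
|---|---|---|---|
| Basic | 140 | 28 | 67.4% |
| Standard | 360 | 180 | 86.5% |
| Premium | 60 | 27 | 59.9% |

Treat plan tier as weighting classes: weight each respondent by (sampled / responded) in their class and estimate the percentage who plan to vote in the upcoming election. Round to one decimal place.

78.9%

Response rates by class: Basic 28/140 = 20%, Standard 180/360 = 50%, Premium 27/60 = 45%.
Inverse-response-rate weighting restores each class to its sampled count, so class totals weight by n_sampled:
  Basic: 140 × 67.4 = 9436
  Standard: 360 × 86.5 = 31,140
  Premium: 60 × 59.9 = 3594
Adjusted estimate = 44,170 / 560 = 78.875 → 78.9%.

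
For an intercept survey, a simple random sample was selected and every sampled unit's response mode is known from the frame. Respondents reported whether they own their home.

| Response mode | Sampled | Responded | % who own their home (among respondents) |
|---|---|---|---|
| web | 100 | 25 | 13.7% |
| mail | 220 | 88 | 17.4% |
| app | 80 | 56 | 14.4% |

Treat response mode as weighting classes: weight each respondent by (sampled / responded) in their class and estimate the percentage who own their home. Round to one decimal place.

Response rates by class: web 25/100 = 25%, mail 88/220 = 40%, app 56/80 = 70%.
Inverse-response-rate weighting restores each class to its sampled count, so class totals weight by n_sampled:
  web: 100 × 13.7 = 1370
  mail: 220 × 17.4 = 3828
  app: 80 × 14.4 = 1152
Adjusted estimate = 6350 / 400 = 15.875 → 15.9%.

15.9%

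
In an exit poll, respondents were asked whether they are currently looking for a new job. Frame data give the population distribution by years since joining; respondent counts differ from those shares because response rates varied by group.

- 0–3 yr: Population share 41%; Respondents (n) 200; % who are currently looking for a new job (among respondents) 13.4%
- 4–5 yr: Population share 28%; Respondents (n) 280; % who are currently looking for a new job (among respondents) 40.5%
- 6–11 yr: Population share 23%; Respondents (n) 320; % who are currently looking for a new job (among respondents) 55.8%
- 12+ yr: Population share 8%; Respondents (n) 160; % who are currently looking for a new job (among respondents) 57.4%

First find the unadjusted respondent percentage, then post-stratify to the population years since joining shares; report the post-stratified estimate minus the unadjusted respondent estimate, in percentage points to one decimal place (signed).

Unadjusted (pooled respondent) estimate weights by respondent counts:
  (200/960)×13.4 + (280/960)×40.5 + (320/960)×55.8 + (160/960)×57.4 = 42.7708%
Reweighting by population years since joining shares:
  0.41×13.4 + 0.28×40.5 + 0.23×55.8 + 0.08×57.4 = 34.26%
Difference = 34.26 − 42.7708 = -8.5108 pp.

-8.5 percentage points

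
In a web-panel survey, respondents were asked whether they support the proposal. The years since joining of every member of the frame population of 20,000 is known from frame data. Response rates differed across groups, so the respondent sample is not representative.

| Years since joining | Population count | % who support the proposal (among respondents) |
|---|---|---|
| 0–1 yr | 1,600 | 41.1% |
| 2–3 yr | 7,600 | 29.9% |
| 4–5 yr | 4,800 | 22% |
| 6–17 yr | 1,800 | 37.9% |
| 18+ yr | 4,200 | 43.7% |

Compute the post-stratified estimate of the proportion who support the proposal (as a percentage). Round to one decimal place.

Each cell contributes population-share × respondent value:
  0–1 yr: (1,600/20,000) × 41.1 = 3.288
  2–3 yr: (7,600/20,000) × 29.9 = 11.362
  4–5 yr: (4,800/20,000) × 22 = 5.28
  6–17 yr: (1,800/20,000) × 37.9 = 3.411
  18+ yr: (4,200/20,000) × 43.7 = 9.177
Post-stratified estimate = 32.518 → 32.5%.

32.5%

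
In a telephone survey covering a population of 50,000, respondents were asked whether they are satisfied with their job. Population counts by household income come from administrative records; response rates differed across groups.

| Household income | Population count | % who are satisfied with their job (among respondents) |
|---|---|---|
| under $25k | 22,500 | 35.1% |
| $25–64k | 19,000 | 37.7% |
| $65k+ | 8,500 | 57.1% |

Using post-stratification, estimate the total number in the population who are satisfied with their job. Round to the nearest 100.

Apply each group's respondent rate to its population count:
  under $25k: 22,500 × 35.1% = 7897.5
  $25–64k: 19,000 × 37.7% = 7163
  $65k+: 8,500 × 57.1% = 4853.5
Estimated total = 19,914 → 19,900.

19,900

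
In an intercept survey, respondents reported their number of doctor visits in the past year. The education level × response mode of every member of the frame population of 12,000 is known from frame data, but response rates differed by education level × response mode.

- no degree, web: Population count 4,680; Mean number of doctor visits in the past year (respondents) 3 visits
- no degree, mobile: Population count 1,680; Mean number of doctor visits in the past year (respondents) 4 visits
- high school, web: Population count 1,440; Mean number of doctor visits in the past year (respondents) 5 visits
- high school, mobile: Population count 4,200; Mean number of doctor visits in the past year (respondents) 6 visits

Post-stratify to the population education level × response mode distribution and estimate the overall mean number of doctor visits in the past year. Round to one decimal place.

Each cell contributes population-share × respondent value:
  no degree, web: (4,680/12,000) × 3 = 1.17
  no degree, mobile: (1,680/12,000) × 4 = 0.56
  high school, web: (1,440/12,000) × 5 = 0.6
  high school, mobile: (4,200/12,000) × 6 = 2.1
Post-stratified estimate = 4.43 → 4.4.

4.4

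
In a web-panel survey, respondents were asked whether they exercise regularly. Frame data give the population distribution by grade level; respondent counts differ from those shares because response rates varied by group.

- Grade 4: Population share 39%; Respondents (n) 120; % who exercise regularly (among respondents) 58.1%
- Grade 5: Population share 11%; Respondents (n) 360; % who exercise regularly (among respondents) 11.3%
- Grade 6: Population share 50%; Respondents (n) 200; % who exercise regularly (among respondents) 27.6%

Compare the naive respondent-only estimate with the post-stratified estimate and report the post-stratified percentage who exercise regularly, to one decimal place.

Unadjusted (pooled respondent) estimate weights by respondent counts:
  (120/680)×58.1 + (360/680)×11.3 + (200/680)×27.6 = 24.3529%
Reweighting by population grade level shares:
  0.39×58.1 + 0.11×11.3 + 0.5×27.6 = 37.702%

37.7%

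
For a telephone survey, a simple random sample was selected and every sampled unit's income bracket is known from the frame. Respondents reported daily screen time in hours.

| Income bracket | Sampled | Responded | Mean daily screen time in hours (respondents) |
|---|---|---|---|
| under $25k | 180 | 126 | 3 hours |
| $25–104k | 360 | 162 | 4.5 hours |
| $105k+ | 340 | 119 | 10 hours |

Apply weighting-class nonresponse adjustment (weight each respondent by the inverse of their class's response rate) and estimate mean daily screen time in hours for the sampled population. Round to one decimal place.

Class response rates: under $25k 126/180 = 70%, $25–104k 162/360 = 45%, $105k+ 119/340 = 35%.
With weight = n_sampled/n_responded per class, the weighted class total is n_sampled:
  under $25k: 180 × 3 = 540
  $25–104k: 360 × 4.5 = 1620
  $105k+: 340 × 10 = 3400
Adjusted estimate = 5560 / 880 = 6.31818 → 6.3.

6.3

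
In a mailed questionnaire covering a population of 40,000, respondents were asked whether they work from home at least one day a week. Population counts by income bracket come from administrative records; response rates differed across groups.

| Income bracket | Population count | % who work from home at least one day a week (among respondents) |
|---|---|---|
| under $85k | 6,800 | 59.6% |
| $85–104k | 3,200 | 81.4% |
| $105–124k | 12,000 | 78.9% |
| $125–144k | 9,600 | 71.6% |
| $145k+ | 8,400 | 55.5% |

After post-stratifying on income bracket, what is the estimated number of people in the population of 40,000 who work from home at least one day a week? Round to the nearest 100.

27,700

Apply each group's respondent rate to its population count:
  under $85k: 6,800 × 59.6% = 4052.8
  $85–104k: 3,200 × 81.4% = 2604.8
  $105–124k: 12,000 × 78.9% = 9468
  $125–144k: 9,600 × 71.6% = 6873.6
  $145k+: 8,400 × 55.5% = 4662
Estimated total = 27661.2 → 27,700.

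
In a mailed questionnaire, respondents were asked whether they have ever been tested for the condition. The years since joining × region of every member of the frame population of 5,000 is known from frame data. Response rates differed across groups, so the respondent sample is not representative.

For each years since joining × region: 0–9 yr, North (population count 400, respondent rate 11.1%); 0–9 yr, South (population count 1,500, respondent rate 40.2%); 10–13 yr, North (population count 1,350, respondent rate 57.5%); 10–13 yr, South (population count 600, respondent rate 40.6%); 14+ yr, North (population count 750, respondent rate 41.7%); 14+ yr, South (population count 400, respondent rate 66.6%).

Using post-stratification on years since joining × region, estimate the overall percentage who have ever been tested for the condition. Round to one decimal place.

44.9%

Post-stratification weights by population share, not respondent share:
  0–9 yr, North: (400/5,000) × 11.1 = 0.888
  0–9 yr, South: (1,500/5,000) × 40.2 = 12.06
  10–13 yr, North: (1,350/5,000) × 57.5 = 15.525
  10–13 yr, South: (600/5,000) × 40.6 = 4.872
  14+ yr, North: (750/5,000) × 41.7 = 6.255
  14+ yr, South: (400/5,000) × 66.6 = 5.328
Post-stratified estimate = 44.928 → 44.9%.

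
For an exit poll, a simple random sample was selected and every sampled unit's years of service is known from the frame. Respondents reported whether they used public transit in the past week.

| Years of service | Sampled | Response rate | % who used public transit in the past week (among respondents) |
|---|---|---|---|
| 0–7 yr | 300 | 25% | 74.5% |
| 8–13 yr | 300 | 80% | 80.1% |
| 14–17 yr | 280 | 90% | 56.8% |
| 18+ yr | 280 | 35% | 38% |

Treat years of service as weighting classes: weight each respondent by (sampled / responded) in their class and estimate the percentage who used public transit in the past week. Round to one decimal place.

62.9%

With weight = n_sampled/n_responded per class, the weighted class total is n_sampled:
  0–7 yr: 300 × 74.5 = 22,350
  8–13 yr: 300 × 80.1 = 24,030
  14–17 yr: 280 × 56.8 = 15,904
  18+ yr: 280 × 38 = 10,640
Adjusted estimate = 72,924 / 1,160 = 62.8655 → 62.9%.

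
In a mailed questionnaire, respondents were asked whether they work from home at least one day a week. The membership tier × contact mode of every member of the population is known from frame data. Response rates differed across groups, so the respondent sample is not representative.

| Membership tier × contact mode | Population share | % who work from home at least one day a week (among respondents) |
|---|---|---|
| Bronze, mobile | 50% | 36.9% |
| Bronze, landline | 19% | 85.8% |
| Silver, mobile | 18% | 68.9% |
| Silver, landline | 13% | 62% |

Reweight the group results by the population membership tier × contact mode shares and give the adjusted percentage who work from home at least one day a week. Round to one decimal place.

Weight each group's respondent value by its population share:
  Bronze, mobile: 0.5 × 36.9 = 18.45
  Bronze, landline: 0.19 × 85.8 = 16.302
  Silver, mobile: 0.18 × 68.9 = 12.402
  Silver, landline: 0.13 × 62 = 8.06
Post-stratified estimate = 55.214 → 55.2%.

55.2%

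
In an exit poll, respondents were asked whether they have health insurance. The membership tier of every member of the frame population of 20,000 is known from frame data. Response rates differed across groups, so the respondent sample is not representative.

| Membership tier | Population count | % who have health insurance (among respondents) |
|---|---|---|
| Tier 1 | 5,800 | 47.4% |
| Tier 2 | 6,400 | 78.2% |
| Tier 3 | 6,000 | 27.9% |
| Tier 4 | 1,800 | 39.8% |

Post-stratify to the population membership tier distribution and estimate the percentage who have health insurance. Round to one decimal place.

Weight each group's respondent value by its population share:
  Tier 1: (5,800/20,000) × 47.4 = 13.746
  Tier 2: (6,400/20,000) × 78.2 = 25.024
  Tier 3: (6,000/20,000) × 27.9 = 8.37
  Tier 4: (1,800/20,000) × 39.8 = 3.582
Post-stratified estimate = 50.722 → 50.7%.

50.7%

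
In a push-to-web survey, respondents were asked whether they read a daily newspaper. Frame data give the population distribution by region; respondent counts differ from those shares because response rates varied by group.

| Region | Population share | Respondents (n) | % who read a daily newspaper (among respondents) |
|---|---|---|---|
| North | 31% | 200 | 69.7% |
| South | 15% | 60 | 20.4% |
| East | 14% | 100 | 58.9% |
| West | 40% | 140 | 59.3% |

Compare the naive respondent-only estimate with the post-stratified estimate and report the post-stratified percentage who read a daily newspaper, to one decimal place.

Without adjustment, the pooled respondent share is:
  (200/500)×69.7 + (60/500)×20.4 + (100/500)×58.9 + (140/500)×59.3 = 58.712%
Post-stratified estimate weights by population shares:
  0.31×69.7 + 0.15×20.4 + 0.14×58.9 + 0.4×59.3 = 56.633%

56.6%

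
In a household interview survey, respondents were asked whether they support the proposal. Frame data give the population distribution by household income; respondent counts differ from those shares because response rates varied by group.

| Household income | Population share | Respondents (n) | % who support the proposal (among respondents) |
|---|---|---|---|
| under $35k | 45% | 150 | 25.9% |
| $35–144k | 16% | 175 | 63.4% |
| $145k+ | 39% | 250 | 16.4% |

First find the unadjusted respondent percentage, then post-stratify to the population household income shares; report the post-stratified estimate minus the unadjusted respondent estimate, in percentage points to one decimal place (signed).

-5.0 percentage points

Without adjustment, the pooled respondent share is:
  (150/575)×25.9 + (175/575)×63.4 + (250/575)×16.4 = 33.1826%
Post-stratified estimate weights by population shares:
  0.45×25.9 + 0.16×63.4 + 0.39×16.4 = 28.195%
Difference = 28.195 − 33.1826 = -4.9876 pp.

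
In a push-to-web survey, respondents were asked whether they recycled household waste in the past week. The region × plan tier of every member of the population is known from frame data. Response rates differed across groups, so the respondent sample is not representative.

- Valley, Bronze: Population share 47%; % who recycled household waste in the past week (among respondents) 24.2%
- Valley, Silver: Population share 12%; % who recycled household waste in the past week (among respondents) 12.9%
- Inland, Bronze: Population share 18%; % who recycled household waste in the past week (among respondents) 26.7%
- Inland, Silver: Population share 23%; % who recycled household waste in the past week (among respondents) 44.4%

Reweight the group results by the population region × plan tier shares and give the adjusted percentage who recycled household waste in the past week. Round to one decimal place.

27.9%

Weight each group's respondent value by its population share:
  Valley, Bronze: 0.47 × 24.2 = 11.374
  Valley, Silver: 0.12 × 12.9 = 1.548
  Inland, Bronze: 0.18 × 26.7 = 4.806
  Inland, Silver: 0.23 × 44.4 = 10.212
Post-stratified estimate = 27.94 → 27.9%.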